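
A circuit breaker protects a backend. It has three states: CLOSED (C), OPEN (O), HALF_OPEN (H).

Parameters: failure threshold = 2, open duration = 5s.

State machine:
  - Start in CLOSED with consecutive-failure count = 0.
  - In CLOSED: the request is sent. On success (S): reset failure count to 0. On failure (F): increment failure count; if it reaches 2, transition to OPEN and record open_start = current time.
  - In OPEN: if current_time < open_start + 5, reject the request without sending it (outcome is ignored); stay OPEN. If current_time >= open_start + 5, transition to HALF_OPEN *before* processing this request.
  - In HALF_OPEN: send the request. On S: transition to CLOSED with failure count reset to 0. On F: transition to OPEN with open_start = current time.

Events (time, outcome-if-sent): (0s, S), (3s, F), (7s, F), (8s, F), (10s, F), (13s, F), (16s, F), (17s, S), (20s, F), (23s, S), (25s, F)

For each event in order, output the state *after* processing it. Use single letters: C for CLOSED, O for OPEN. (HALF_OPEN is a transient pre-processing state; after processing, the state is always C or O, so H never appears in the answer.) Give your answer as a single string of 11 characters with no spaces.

State after each event:
  event#1 t=0s outcome=S: state=CLOSED
  event#2 t=3s outcome=F: state=CLOSED
  event#3 t=7s outcome=F: state=OPEN
  event#4 t=8s outcome=F: state=OPEN
  event#5 t=10s outcome=F: state=OPEN
  event#6 t=13s outcome=F: state=OPEN
  event#7 t=16s outcome=F: state=OPEN
  event#8 t=17s outcome=S: state=OPEN
  event#9 t=20s outcome=F: state=OPEN
  event#10 t=23s outcome=S: state=OPEN
  event#11 t=25s outcome=F: state=OPEN

Answer: CCOOOOOOOOO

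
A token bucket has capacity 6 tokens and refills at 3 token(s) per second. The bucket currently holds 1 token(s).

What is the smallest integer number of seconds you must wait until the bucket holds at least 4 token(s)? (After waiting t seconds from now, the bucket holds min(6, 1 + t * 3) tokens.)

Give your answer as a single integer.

Answer: 1

Derivation:
Need 1 + t * 3 >= 4, so t >= 3/3.
Smallest integer t = ceil(3/3) = 1.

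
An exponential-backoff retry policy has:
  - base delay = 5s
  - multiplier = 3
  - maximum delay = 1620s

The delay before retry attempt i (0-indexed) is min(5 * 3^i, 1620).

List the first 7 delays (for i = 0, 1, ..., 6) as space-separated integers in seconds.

Answer: 5 15 45 135 405 1215 1620

Derivation:
Computing each delay:
  i=0: min(5*3^0, 1620) = 5
  i=1: min(5*3^1, 1620) = 15
  i=2: min(5*3^2, 1620) = 45
  i=3: min(5*3^3, 1620) = 135
  i=4: min(5*3^4, 1620) = 405
  i=5: min(5*3^5, 1620) = 1215
  i=6: min(5*3^6, 1620) = 1620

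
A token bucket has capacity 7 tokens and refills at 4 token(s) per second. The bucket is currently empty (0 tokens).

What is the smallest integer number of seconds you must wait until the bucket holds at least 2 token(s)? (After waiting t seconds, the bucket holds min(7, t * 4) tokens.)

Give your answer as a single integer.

Need t * 4 >= 2, so t >= 2/4.
Smallest integer t = ceil(2/4) = 1.

Answer: 1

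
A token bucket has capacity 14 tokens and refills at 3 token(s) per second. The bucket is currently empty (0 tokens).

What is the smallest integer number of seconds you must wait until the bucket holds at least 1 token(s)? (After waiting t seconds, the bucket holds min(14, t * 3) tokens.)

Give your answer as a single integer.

Need t * 3 >= 1, so t >= 1/3.
Smallest integer t = ceil(1/3) = 1.

Answer: 1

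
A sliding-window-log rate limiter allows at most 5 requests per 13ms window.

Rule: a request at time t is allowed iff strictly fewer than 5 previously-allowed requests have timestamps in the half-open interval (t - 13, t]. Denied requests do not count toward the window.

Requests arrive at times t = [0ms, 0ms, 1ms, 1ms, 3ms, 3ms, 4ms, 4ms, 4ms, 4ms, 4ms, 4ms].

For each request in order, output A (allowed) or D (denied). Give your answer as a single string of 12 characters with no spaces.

Answer: AAAAADDDDDDD

Derivation:
Tracking allowed requests in the window:
  req#1 t=0ms: ALLOW
  req#2 t=0ms: ALLOW
  req#3 t=1ms: ALLOW
  req#4 t=1ms: ALLOW
  req#5 t=3ms: ALLOW
  req#6 t=3ms: DENY
  req#7 t=4ms: DENY
  req#8 t=4ms: DENY
  req#9 t=4ms: DENY
  req#10 t=4ms: DENY
  req#11 t=4ms: DENY
  req#12 t=4ms: DENY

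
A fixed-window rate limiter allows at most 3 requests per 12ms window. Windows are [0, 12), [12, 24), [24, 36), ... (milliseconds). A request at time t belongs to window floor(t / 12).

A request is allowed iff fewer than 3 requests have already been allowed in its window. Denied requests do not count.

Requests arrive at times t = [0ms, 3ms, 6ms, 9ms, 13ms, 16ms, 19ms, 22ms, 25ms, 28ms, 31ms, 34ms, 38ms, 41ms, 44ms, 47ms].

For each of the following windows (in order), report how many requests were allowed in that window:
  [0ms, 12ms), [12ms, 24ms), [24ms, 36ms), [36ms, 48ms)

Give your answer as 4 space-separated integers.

Processing requests:
  req#1 t=0ms (window 0): ALLOW
  req#2 t=3ms (window 0): ALLOW
  req#3 t=6ms (window 0): ALLOW
  req#4 t=9ms (window 0): DENY
  req#5 t=13ms (window 1): ALLOW
  req#6 t=16ms (window 1): ALLOW
  req#7 t=19ms (window 1): ALLOW
  req#8 t=22ms (window 1): DENY
  req#9 t=25ms (window 2): ALLOW
  req#10 t=28ms (window 2): ALLOW
  req#11 t=31ms (window 2): ALLOW
  req#12 t=34ms (window 2): DENY
  req#13 t=38ms (window 3): ALLOW
  req#14 t=41ms (window 3): ALLOW
  req#15 t=44ms (window 3): ALLOW
  req#16 t=47ms (window 3): DENY

Allowed counts by window: 3 3 3 3

Answer: 3 3 3 3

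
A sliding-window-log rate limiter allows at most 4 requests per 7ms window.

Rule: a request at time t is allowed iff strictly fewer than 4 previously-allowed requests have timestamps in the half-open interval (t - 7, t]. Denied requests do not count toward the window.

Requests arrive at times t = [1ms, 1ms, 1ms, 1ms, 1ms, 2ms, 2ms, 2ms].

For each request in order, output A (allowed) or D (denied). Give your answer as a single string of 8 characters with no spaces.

Tracking allowed requests in the window:
  req#1 t=1ms: ALLOW
  req#2 t=1ms: ALLOW
  req#3 t=1ms: ALLOW
  req#4 t=1ms: ALLOW
  req#5 t=1ms: DENY
  req#6 t=2ms: DENY
  req#7 t=2ms: DENY
  req#8 t=2ms: DENY

Answer: AAAADDDD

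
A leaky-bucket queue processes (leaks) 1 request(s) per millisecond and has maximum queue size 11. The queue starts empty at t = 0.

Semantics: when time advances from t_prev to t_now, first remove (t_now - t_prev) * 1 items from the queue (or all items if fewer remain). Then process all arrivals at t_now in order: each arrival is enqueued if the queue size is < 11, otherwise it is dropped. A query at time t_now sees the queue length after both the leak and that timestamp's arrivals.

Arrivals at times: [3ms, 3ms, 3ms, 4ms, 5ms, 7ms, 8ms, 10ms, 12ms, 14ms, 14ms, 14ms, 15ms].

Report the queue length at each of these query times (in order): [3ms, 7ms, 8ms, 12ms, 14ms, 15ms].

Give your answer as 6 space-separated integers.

Answer: 3 2 2 1 3 3

Derivation:
Queue lengths at query times:
  query t=3ms: backlog = 3
  query t=7ms: backlog = 2
  query t=8ms: backlog = 2
  query t=12ms: backlog = 1
  query t=14ms: backlog = 3
  query t=15ms: backlog = 3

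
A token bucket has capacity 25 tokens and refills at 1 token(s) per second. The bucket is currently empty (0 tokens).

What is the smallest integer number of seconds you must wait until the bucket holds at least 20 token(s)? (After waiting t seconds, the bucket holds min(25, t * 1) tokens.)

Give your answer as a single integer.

Answer: 20

Derivation:
Need t * 1 >= 20, so t >= 20/1.
Smallest integer t = ceil(20/1) = 20.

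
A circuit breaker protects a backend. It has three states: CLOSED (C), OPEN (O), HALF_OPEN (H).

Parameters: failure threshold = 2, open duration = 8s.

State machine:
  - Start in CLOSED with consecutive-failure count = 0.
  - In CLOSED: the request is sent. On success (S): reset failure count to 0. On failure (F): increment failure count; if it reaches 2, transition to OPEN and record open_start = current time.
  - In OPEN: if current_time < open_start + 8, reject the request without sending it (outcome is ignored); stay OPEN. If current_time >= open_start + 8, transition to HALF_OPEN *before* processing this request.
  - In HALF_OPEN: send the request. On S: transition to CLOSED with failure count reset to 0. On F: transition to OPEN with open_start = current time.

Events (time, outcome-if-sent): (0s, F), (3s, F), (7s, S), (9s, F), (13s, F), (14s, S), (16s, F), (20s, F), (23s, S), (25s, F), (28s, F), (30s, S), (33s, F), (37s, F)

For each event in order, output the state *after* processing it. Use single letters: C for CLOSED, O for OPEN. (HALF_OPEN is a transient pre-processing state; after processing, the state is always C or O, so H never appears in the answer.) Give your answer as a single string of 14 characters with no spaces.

State after each event:
  event#1 t=0s outcome=F: state=CLOSED
  event#2 t=3s outcome=F: state=OPEN
  event#3 t=7s outcome=S: state=OPEN
  event#4 t=9s outcome=F: state=OPEN
  event#5 t=13s outcome=F: state=OPEN
  event#6 t=14s outcome=S: state=OPEN
  event#7 t=16s outcome=F: state=OPEN
  event#8 t=20s outcome=F: state=OPEN
  event#9 t=23s outcome=S: state=CLOSED
  event#10 t=25s outcome=F: state=CLOSED
  event#11 t=28s outcome=F: state=OPEN
  event#12 t=30s outcome=S: state=OPEN
  event#13 t=33s outcome=F: state=OPEN
  event#14 t=37s outcome=F: state=OPEN

Answer: COOOOOOOCCOOOO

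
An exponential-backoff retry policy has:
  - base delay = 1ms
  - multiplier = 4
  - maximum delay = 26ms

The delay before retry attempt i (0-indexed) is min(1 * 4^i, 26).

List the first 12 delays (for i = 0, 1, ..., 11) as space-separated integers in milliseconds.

Computing each delay:
  i=0: min(1*4^0, 26) = 1
  i=1: min(1*4^1, 26) = 4
  i=2: min(1*4^2, 26) = 16
  i=3: min(1*4^3, 26) = 26
  i=4: min(1*4^4, 26) = 26
  i=5: min(1*4^5, 26) = 26
  i=6: min(1*4^6, 26) = 26
  i=7: min(1*4^7, 26) = 26
  i=8: min(1*4^8, 26) = 26
  i=9: min(1*4^9, 26) = 26
  i=10: min(1*4^10, 26) = 26
  i=11: min(1*4^11, 26) = 26

Answer: 1 4 16 26 26 26 26 26 26 26 26 26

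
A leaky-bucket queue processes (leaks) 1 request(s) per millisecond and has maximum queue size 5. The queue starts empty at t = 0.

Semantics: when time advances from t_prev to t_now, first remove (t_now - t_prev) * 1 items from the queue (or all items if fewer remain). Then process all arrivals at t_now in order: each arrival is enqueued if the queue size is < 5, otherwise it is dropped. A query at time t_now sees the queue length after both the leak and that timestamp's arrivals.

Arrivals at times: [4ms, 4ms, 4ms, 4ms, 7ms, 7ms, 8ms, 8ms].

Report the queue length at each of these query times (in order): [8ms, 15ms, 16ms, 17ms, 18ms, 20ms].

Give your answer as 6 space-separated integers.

Answer: 4 0 0 0 0 0

Derivation:
Queue lengths at query times:
  query t=8ms: backlog = 4
  query t=15ms: backlog = 0
  query t=16ms: backlog = 0
  query t=17ms: backlog = 0
  query t=18ms: backlog = 0
  query t=20ms: backlog = 0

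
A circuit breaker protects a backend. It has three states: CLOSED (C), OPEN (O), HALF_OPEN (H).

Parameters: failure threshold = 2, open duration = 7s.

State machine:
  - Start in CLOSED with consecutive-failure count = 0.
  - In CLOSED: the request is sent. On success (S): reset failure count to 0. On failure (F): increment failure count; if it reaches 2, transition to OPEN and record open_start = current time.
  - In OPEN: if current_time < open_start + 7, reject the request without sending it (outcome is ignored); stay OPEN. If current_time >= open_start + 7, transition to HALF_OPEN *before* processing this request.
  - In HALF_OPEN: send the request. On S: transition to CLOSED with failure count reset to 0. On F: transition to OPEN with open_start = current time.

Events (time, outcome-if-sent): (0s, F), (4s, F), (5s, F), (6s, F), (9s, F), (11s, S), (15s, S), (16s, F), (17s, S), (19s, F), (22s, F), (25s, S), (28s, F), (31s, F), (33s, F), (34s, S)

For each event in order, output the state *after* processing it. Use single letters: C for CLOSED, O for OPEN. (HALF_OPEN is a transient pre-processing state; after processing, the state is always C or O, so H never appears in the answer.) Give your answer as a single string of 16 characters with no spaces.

Answer: COOOOCCCCCOOOOOO

Derivation:
State after each event:
  event#1 t=0s outcome=F: state=CLOSED
  event#2 t=4s outcome=F: state=OPEN
  event#3 t=5s outcome=F: state=OPEN
  event#4 t=6s outcome=F: state=OPEN
  event#5 t=9s outcome=F: state=OPEN
  event#6 t=11s outcome=S: state=CLOSED
  event#7 t=15s outcome=S: state=CLOSED
  event#8 t=16s outcome=F: state=CLOSED
  event#9 t=17s outcome=S: state=CLOSED
  event#10 t=19s outcome=F: state=CLOSED
  event#11 t=22s outcome=F: state=OPEN
  event#12 t=25s outcome=S: state=OPEN
  event#13 t=28s outcome=F: state=OPEN
  event#14 t=31s outcome=F: state=OPEN
  event#15 t=33s outcome=F: state=OPEN
  event#16 t=34s outcome=S: state=OPEN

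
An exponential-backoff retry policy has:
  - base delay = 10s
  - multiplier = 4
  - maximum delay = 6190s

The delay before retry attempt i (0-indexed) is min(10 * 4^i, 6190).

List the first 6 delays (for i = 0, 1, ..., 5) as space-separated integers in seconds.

Answer: 10 40 160 640 2560 6190

Derivation:
Computing each delay:
  i=0: min(10*4^0, 6190) = 10
  i=1: min(10*4^1, 6190) = 40
  i=2: min(10*4^2, 6190) = 160
  i=3: min(10*4^3, 6190) = 640
  i=4: min(10*4^4, 6190) = 2560
  i=5: min(10*4^5, 6190) = 6190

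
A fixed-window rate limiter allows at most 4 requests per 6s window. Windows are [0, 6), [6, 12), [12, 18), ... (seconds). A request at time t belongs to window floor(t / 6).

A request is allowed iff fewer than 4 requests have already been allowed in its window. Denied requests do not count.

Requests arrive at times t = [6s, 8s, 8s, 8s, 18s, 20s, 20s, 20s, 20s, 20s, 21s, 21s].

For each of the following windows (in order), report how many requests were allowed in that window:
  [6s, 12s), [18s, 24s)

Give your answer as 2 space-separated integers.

Answer: 4 4

Derivation:
Processing requests:
  req#1 t=6s (window 1): ALLOW
  req#2 t=8s (window 1): ALLOW
  req#3 t=8s (window 1): ALLOW
  req#4 t=8s (window 1): ALLOW
  req#5 t=18s (window 3): ALLOW
  req#6 t=20s (window 3): ALLOW
  req#7 t=20s (window 3): ALLOW
  req#8 t=20s (window 3): ALLOW
  req#9 t=20s (window 3): DENY
  req#10 t=20s (window 3): DENY
  req#11 t=21s (window 3): DENY
  req#12 t=21s (window 3): DENY

Allowed counts by window: 4 4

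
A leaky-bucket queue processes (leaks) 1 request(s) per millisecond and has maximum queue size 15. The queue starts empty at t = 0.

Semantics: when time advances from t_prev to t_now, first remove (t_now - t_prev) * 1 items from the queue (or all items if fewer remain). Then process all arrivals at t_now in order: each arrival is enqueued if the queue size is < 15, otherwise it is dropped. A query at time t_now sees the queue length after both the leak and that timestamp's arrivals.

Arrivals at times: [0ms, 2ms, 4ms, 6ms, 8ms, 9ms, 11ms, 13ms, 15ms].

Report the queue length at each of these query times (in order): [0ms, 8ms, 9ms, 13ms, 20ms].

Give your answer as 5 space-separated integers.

Queue lengths at query times:
  query t=0ms: backlog = 1
  query t=8ms: backlog = 1
  query t=9ms: backlog = 1
  query t=13ms: backlog = 1
  query t=20ms: backlog = 0

Answer: 1 1 1 1 0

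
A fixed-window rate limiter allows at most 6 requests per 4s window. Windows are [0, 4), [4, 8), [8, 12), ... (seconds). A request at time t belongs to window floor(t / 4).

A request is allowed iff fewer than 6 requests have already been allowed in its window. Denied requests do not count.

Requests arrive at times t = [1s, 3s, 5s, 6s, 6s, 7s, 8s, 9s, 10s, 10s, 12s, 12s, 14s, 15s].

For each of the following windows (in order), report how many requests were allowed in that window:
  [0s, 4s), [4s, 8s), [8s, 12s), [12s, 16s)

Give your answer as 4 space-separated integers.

Answer: 2 4 4 4

Derivation:
Processing requests:
  req#1 t=1s (window 0): ALLOW
  req#2 t=3s (window 0): ALLOW
  req#3 t=5s (window 1): ALLOW
  req#4 t=6s (window 1): ALLOW
  req#5 t=6s (window 1): ALLOW
  req#6 t=7s (window 1): ALLOW
  req#7 t=8s (window 2): ALLOW
  req#8 t=9s (window 2): ALLOW
  req#9 t=10s (window 2): ALLOW
  req#10 t=10s (window 2): ALLOW
  req#11 t=12s (window 3): ALLOW
  req#12 t=12s (window 3): ALLOW
  req#13 t=14s (window 3): ALLOW
  req#14 t=15s (window 3): ALLOW

Allowed counts by window: 2 4 4 4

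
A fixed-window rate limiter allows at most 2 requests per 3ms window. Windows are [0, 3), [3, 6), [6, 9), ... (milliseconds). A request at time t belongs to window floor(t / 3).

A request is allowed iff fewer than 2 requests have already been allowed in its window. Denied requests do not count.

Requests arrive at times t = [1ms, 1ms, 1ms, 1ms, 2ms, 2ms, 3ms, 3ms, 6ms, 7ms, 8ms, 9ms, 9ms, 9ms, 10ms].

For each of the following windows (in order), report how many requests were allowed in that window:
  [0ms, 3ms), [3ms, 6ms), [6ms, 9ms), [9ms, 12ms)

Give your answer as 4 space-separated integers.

Processing requests:
  req#1 t=1ms (window 0): ALLOW
  req#2 t=1ms (window 0): ALLOW
  req#3 t=1ms (window 0): DENY
  req#4 t=1ms (window 0): DENY
  req#5 t=2ms (window 0): DENY
  req#6 t=2ms (window 0): DENY
  req#7 t=3ms (window 1): ALLOW
  req#8 t=3ms (window 1): ALLOW
  req#9 t=6ms (window 2): ALLOW
  req#10 t=7ms (window 2): ALLOW
  req#11 t=8ms (window 2): DENY
  req#12 t=9ms (window 3): ALLOW
  req#13 t=9ms (window 3): ALLOW
  req#14 t=9ms (window 3): DENY
  req#15 t=10ms (window 3): DENY

Allowed counts by window: 2 2 2 2

Answer: 2 2 2 2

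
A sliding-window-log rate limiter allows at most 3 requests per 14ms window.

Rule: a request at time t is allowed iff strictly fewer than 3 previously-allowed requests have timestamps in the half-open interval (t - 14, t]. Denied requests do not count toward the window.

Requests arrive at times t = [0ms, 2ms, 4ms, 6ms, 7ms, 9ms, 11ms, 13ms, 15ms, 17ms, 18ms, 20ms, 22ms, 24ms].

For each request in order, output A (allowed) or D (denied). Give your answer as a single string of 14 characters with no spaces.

Answer: AAADDDDDAAADDD

Derivation:
Tracking allowed requests in the window:
  req#1 t=0ms: ALLOW
  req#2 t=2ms: ALLOW
  req#3 t=4ms: ALLOW
  req#4 t=6ms: DENY
  req#5 t=7ms: DENY
  req#6 t=9ms: DENY
  req#7 t=11ms: DENY
  req#8 t=13ms: DENY
  req#9 t=15ms: ALLOW
  req#10 t=17ms: ALLOW
  req#11 t=18ms: ALLOW
  req#12 t=20ms: DENY
  req#13 t=22ms: DENY
  req#14 t=24ms: DENY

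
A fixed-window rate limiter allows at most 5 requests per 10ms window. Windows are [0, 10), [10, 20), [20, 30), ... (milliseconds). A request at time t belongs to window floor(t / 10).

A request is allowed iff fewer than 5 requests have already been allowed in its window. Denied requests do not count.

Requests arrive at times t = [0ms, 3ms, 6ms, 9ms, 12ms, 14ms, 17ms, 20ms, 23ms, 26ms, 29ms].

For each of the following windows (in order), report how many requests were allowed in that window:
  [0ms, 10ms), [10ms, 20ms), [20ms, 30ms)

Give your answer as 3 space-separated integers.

Processing requests:
  req#1 t=0ms (window 0): ALLOW
  req#2 t=3ms (window 0): ALLOW
  req#3 t=6ms (window 0): ALLOW
  req#4 t=9ms (window 0): ALLOW
  req#5 t=12ms (window 1): ALLOW
  req#6 t=14ms (window 1): ALLOW
  req#7 t=17ms (window 1): ALLOW
  req#8 t=20ms (window 2): ALLOW
  req#9 t=23ms (window 2): ALLOW
  req#10 t=26ms (window 2): ALLOW
  req#11 t=29ms (window 2): ALLOW

Allowed counts by window: 4 3 4

Answer: 4 3 4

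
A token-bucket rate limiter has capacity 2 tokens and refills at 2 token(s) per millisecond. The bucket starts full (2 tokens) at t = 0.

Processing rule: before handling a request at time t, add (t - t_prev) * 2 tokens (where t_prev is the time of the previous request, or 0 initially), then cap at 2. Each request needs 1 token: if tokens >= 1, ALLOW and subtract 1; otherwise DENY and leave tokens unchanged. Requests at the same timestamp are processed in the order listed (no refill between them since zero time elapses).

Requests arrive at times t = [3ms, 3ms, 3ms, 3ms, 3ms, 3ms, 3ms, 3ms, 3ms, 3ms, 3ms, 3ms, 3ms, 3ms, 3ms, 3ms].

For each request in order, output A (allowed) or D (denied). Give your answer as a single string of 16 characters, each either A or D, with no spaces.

Simulating step by step:
  req#1 t=3ms: ALLOW
  req#2 t=3ms: ALLOW
  req#3 t=3ms: DENY
  req#4 t=3ms: DENY
  req#5 t=3ms: DENY
  req#6 t=3ms: DENY
  req#7 t=3ms: DENY
  req#8 t=3ms: DENY
  req#9 t=3ms: DENY
  req#10 t=3ms: DENY
  req#11 t=3ms: DENY
  req#12 t=3ms: DENY
  req#13 t=3ms: DENY
  req#14 t=3ms: DENY
  req#15 t=3ms: DENY
  req#16 t=3ms: DENY

Answer: AADDDDDDDDDDDDDD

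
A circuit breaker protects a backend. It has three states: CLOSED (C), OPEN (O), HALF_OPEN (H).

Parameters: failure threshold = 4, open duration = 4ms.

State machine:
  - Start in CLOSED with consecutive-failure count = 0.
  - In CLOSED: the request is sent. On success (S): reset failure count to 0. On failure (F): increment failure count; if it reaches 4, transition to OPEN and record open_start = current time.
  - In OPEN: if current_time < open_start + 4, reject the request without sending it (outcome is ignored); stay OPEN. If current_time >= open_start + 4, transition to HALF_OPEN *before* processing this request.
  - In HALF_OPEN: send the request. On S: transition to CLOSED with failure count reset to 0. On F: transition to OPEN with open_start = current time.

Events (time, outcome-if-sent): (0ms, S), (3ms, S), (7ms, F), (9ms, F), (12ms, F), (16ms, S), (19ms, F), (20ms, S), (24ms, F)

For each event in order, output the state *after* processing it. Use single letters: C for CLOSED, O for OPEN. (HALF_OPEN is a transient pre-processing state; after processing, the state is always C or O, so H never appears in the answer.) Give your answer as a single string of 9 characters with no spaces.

Answer: CCCCCCCCC

Derivation:
State after each event:
  event#1 t=0ms outcome=S: state=CLOSED
  event#2 t=3ms outcome=S: state=CLOSED
  event#3 t=7ms outcome=F: state=CLOSED
  event#4 t=9ms outcome=F: state=CLOSED
  event#5 t=12ms outcome=F: state=CLOSED
  event#6 t=16ms outcome=S: state=CLOSED
  event#7 t=19ms outcome=F: state=CLOSED
  event#8 t=20ms outcome=S: state=CLOSED
  event#9 t=24ms outcome=F: state=CLOSED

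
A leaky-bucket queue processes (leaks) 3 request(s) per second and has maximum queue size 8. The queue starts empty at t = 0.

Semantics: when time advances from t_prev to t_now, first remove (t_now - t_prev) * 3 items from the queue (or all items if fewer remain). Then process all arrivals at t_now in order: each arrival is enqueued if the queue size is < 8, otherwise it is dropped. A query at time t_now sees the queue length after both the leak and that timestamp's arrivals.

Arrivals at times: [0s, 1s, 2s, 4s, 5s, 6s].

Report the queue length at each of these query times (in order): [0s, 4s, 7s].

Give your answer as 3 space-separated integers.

Answer: 1 1 0

Derivation:
Queue lengths at query times:
  query t=0s: backlog = 1
  query t=4s: backlog = 1
  query t=7s: backlog = 0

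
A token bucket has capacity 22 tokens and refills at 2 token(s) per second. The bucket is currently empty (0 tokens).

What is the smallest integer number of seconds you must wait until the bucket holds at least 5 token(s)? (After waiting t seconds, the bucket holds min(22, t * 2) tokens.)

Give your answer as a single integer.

Need t * 2 >= 5, so t >= 5/2.
Smallest integer t = ceil(5/2) = 3.

Answer: 3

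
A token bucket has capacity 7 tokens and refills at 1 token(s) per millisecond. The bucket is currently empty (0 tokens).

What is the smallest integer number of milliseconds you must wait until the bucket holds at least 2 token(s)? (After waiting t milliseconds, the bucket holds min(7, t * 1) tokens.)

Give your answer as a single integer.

Answer: 2

Derivation:
Need t * 1 >= 2, so t >= 2/1.
Smallest integer t = ceil(2/1) = 2.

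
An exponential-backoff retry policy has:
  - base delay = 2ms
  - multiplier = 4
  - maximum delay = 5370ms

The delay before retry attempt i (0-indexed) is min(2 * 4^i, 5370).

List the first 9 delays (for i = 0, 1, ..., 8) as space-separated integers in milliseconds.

Computing each delay:
  i=0: min(2*4^0, 5370) = 2
  i=1: min(2*4^1, 5370) = 8
  i=2: min(2*4^2, 5370) = 32
  i=3: min(2*4^3, 5370) = 128
  i=4: min(2*4^4, 5370) = 512
  i=5: min(2*4^5, 5370) = 2048
  i=6: min(2*4^6, 5370) = 5370
  i=7: min(2*4^7, 5370) = 5370
  i=8: min(2*4^8, 5370) = 5370

Answer: 2 8 32 128 512 2048 5370 5370 5370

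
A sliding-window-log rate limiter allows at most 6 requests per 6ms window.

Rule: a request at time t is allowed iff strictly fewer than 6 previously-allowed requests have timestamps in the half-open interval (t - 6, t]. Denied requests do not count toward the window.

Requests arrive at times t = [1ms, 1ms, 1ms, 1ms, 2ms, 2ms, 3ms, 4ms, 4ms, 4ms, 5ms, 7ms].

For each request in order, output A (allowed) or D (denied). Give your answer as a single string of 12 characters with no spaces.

Tracking allowed requests in the window:
  req#1 t=1ms: ALLOW
  req#2 t=1ms: ALLOW
  req#3 t=1ms: ALLOW
  req#4 t=1ms: ALLOW
  req#5 t=2ms: ALLOW
  req#6 t=2ms: ALLOW
  req#7 t=3ms: DENY
  req#8 t=4ms: DENY
  req#9 t=4ms: DENY
  req#10 t=4ms: DENY
  req#11 t=5ms: DENY
  req#12 t=7ms: ALLOW

Answer: AAAAAADDDDDA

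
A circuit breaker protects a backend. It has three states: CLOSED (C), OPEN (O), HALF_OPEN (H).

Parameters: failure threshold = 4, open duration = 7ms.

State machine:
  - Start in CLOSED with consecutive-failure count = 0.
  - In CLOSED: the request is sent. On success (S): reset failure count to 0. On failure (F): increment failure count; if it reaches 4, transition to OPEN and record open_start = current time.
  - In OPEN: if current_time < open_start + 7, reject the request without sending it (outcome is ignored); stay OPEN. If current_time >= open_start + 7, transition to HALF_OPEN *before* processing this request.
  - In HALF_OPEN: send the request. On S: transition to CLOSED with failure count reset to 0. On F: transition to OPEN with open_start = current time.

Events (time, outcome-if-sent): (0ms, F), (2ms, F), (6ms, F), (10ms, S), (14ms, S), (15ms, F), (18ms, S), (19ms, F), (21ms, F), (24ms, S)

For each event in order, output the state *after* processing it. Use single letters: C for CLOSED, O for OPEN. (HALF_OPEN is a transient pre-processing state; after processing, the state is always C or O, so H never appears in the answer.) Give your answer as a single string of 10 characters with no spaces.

Answer: CCCCCCCCCC

Derivation:
State after each event:
  event#1 t=0ms outcome=F: state=CLOSED
  event#2 t=2ms outcome=F: state=CLOSED
  event#3 t=6ms outcome=F: state=CLOSED
  event#4 t=10ms outcome=S: state=CLOSED
  event#5 t=14ms outcome=S: state=CLOSED
  event#6 t=15ms outcome=F: state=CLOSED
  event#7 t=18ms outcome=S: state=CLOSED
  event#8 t=19ms outcome=F: state=CLOSED
  event#9 t=21ms outcome=F: state=CLOSED
  event#10 t=24ms outcome=S: state=CLOSED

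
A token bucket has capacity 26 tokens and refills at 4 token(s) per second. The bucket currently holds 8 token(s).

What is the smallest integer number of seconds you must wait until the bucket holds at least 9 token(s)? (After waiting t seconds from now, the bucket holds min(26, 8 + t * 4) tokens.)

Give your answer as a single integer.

Answer: 1

Derivation:
Need 8 + t * 4 >= 9, so t >= 1/4.
Smallest integer t = ceil(1/4) = 1.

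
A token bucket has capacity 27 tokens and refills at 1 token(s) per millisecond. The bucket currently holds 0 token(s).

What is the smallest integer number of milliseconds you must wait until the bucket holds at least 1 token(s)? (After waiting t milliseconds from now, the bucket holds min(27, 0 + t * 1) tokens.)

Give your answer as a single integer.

Answer: 1

Derivation:
Need 0 + t * 1 >= 1, so t >= 1/1.
Smallest integer t = ceil(1/1) = 1.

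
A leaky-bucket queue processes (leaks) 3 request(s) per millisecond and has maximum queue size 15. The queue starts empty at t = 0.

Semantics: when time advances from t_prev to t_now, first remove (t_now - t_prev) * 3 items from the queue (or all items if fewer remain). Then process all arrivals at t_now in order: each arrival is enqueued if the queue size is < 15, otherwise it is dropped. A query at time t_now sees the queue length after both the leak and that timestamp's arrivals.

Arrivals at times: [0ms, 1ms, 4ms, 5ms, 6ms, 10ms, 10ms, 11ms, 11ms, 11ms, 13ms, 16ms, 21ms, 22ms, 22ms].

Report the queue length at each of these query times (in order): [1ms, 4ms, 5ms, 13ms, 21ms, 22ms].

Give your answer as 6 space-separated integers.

Answer: 1 1 1 1 1 2

Derivation:
Queue lengths at query times:
  query t=1ms: backlog = 1
  query t=4ms: backlog = 1
  query t=5ms: backlog = 1
  query t=13ms: backlog = 1
  query t=21ms: backlog = 1
  query t=22ms: backlog = 2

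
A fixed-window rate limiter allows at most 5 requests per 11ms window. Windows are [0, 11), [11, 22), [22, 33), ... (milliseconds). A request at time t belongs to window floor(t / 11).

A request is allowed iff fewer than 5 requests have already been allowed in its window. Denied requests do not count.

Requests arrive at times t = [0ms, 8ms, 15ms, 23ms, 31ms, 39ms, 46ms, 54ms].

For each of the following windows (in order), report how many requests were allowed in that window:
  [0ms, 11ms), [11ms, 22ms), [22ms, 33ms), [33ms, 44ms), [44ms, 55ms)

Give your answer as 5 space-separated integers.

Processing requests:
  req#1 t=0ms (window 0): ALLOW
  req#2 t=8ms (window 0): ALLOW
  req#3 t=15ms (window 1): ALLOW
  req#4 t=23ms (window 2): ALLOW
  req#5 t=31ms (window 2): ALLOW
  req#6 t=39ms (window 3): ALLOW
  req#7 t=46ms (window 4): ALLOW
  req#8 t=54ms (window 4): ALLOW

Allowed counts by window: 2 1 2 1 2

Answer: 2 1 2 1 2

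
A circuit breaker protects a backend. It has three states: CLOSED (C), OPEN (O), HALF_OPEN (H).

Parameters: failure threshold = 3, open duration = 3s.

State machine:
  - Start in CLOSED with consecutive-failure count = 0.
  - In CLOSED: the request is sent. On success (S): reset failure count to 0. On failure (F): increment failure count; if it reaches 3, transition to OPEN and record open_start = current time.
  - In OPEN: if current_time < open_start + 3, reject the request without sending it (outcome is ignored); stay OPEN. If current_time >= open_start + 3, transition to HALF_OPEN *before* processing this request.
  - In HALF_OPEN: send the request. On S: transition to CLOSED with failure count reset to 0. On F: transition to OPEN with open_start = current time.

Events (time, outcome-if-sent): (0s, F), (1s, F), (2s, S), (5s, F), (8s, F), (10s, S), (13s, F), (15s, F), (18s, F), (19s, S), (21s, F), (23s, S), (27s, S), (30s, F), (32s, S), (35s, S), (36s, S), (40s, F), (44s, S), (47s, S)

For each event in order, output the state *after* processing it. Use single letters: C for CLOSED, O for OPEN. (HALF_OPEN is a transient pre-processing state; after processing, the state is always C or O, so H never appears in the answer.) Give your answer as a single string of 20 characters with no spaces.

Answer: CCCCCCCCOOOOCCCCCCCC

Derivation:
State after each event:
  event#1 t=0s outcome=F: state=CLOSED
  event#2 t=1s outcome=F: state=CLOSED
  event#3 t=2s outcome=S: state=CLOSED
  event#4 t=5s outcome=F: state=CLOSED
  event#5 t=8s outcome=F: state=CLOSED
  event#6 t=10s outcome=S: state=CLOSED
  event#7 t=13s outcome=F: state=CLOSED
  event#8 t=15s outcome=F: state=CLOSED
  event#9 t=18s outcome=F: state=OPEN
  event#10 t=19s outcome=S: state=OPEN
  event#11 t=21s outcome=F: state=OPEN
  event#12 t=23s outcome=S: state=OPEN
  event#13 t=27s outcome=S: state=CLOSED
  event#14 t=30s outcome=F: state=CLOSED
  event#15 t=32s outcome=S: state=CLOSED
  event#16 t=35s outcome=S: state=CLOSED
  event#17 t=36s outcome=S: state=CLOSED
  event#18 t=40s outcome=F: state=CLOSED
  event#19 t=44s outcome=S: state=CLOSED
  event#20 t=47s outcome=S: state=CLOSED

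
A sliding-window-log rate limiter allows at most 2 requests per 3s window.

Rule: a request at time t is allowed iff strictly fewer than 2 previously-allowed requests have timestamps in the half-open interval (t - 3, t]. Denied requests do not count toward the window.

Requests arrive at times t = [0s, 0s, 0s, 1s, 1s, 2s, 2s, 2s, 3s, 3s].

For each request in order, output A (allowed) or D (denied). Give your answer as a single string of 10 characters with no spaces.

Tracking allowed requests in the window:
  req#1 t=0s: ALLOW
  req#2 t=0s: ALLOW
  req#3 t=0s: DENY
  req#4 t=1s: DENY
  req#5 t=1s: DENY
  req#6 t=2s: DENY
  req#7 t=2s: DENY
  req#8 t=2s: DENY
  req#9 t=3s: ALLOW
  req#10 t=3s: ALLOW

Answer: AADDDDDDAA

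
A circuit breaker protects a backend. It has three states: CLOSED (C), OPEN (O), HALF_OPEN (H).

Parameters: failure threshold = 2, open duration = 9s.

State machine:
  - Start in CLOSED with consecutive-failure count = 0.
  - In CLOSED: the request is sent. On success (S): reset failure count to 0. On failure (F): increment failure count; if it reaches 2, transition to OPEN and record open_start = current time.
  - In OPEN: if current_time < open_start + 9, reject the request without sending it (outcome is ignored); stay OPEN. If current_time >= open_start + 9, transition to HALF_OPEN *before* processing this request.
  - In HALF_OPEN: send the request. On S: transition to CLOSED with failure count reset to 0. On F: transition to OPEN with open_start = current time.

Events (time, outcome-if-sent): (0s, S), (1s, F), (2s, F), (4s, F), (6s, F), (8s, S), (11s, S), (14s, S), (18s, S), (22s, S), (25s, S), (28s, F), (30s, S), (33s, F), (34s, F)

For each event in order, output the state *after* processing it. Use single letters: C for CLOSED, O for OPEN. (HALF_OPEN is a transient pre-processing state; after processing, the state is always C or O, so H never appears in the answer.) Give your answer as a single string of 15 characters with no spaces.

Answer: CCOOOOCCCCCCCCO

Derivation:
State after each event:
  event#1 t=0s outcome=S: state=CLOSED
  event#2 t=1s outcome=F: state=CLOSED
  event#3 t=2s outcome=F: state=OPEN
  event#4 t=4s outcome=F: state=OPEN
  event#5 t=6s outcome=F: state=OPEN
  event#6 t=8s outcome=S: state=OPEN
  event#7 t=11s outcome=S: state=CLOSED
  event#8 t=14s outcome=S: state=CLOSED
  event#9 t=18s outcome=S: state=CLOSED
  event#10 t=22s outcome=S: state=CLOSED
  event#11 t=25s outcome=S: state=CLOSED
  event#12 t=28s outcome=F: state=CLOSED
  event#13 t=30s outcome=S: state=CLOSED
  event#14 t=33s outcome=F: state=CLOSED
  event#15 t=34s outcome=F: state=OPEN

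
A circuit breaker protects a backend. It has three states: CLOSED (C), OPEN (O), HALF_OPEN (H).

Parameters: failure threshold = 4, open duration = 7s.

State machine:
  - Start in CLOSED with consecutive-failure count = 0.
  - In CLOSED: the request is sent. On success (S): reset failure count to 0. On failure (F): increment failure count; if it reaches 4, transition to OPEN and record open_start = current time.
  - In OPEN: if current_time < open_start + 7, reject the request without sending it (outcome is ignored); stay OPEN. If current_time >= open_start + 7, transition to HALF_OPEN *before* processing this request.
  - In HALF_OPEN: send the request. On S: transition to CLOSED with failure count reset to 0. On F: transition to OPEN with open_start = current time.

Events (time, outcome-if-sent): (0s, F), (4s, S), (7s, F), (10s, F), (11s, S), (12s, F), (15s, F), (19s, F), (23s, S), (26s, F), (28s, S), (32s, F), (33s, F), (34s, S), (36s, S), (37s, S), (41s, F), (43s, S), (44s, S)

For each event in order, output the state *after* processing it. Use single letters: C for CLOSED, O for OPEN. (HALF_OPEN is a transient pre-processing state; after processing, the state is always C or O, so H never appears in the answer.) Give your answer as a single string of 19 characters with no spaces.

Answer: CCCCCCCCCCCCCCCCCCC

Derivation:
State after each event:
  event#1 t=0s outcome=F: state=CLOSED
  event#2 t=4s outcome=S: state=CLOSED
  event#3 t=7s outcome=F: state=CLOSED
  event#4 t=10s outcome=F: state=CLOSED
  event#5 t=11s outcome=S: state=CLOSED
  event#6 t=12s outcome=F: state=CLOSED
  event#7 t=15s outcome=F: state=CLOSED
  event#8 t=19s outcome=F: state=CLOSED
  event#9 t=23s outcome=S: state=CLOSED
  event#10 t=26s outcome=F: state=CLOSED
  event#11 t=28s outcome=S: state=CLOSED
  event#12 t=32s outcome=F: state=CLOSED
  event#13 t=33s outcome=F: state=CLOSED
  event#14 t=34s outcome=S: state=CLOSED
  event#15 t=36s outcome=S: state=CLOSED
  event#16 t=37s outcome=S: state=CLOSED
  event#17 t=41s outcome=F: state=CLOSED
  event#18 t=43s outcome=S: state=CLOSED
  event#19 t=44s outcome=S: state=CLOSED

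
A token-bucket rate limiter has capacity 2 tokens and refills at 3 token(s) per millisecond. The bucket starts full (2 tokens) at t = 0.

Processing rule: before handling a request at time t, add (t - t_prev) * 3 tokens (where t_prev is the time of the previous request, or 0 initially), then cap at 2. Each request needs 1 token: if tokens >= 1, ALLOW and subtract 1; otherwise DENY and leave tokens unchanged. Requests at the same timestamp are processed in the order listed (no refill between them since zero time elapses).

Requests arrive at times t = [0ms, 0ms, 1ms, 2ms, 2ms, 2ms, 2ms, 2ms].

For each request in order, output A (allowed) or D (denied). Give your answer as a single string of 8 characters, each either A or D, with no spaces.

Answer: AAAAADDD

Derivation:
Simulating step by step:
  req#1 t=0ms: ALLOW
  req#2 t=0ms: ALLOW
  req#3 t=1ms: ALLOW
  req#4 t=2ms: ALLOW
  req#5 t=2ms: ALLOW
  req#6 t=2ms: DENY
  req#7 t=2ms: DENY
  req#8 t=2ms: DENY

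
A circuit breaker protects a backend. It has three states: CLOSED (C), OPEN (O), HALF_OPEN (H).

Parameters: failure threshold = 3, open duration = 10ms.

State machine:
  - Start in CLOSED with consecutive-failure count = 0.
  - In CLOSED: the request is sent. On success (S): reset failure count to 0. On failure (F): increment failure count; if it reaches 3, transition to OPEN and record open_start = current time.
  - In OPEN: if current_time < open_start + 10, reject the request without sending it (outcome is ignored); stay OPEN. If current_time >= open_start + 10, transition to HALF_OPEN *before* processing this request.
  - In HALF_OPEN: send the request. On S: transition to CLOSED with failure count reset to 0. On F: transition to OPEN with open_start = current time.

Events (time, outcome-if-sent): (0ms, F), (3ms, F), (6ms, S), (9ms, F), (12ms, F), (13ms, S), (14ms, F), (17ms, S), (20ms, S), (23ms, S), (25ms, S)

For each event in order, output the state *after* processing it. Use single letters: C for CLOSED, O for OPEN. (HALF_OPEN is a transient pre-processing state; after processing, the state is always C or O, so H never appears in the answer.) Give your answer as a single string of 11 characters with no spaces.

State after each event:
  event#1 t=0ms outcome=F: state=CLOSED
  event#2 t=3ms outcome=F: state=CLOSED
  event#3 t=6ms outcome=S: state=CLOSED
  event#4 t=9ms outcome=F: state=CLOSED
  event#5 t=12ms outcome=F: state=CLOSED
  event#6 t=13ms outcome=S: state=CLOSED
  event#7 t=14ms outcome=F: state=CLOSED
  event#8 t=17ms outcome=S: state=CLOSED
  event#9 t=20ms outcome=S: state=CLOSED
  event#10 t=23ms outcome=S: state=CLOSED
  event#11 t=25ms outcome=S: state=CLOSED

Answer: CCCCCCCCCCC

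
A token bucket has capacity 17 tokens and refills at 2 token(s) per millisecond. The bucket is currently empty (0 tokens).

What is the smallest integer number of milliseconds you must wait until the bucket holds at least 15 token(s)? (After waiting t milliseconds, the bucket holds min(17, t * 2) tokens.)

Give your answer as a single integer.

Need t * 2 >= 15, so t >= 15/2.
Smallest integer t = ceil(15/2) = 8.

Answer: 8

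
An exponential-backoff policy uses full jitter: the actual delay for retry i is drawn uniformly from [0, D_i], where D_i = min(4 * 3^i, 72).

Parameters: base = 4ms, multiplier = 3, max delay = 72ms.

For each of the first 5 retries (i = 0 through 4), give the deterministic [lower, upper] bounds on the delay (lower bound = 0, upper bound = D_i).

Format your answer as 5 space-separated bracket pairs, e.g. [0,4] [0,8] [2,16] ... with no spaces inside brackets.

Answer: [0,4] [0,12] [0,36] [0,72] [0,72]

Derivation:
Computing bounds per retry:
  i=0: D_i=min(4*3^0,72)=4, bounds=[0,4]
  i=1: D_i=min(4*3^1,72)=12, bounds=[0,12]
  i=2: D_i=min(4*3^2,72)=36, bounds=[0,36]
  i=3: D_i=min(4*3^3,72)=72, bounds=[0,72]
  i=4: D_i=min(4*3^4,72)=72, bounds=[0,72]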